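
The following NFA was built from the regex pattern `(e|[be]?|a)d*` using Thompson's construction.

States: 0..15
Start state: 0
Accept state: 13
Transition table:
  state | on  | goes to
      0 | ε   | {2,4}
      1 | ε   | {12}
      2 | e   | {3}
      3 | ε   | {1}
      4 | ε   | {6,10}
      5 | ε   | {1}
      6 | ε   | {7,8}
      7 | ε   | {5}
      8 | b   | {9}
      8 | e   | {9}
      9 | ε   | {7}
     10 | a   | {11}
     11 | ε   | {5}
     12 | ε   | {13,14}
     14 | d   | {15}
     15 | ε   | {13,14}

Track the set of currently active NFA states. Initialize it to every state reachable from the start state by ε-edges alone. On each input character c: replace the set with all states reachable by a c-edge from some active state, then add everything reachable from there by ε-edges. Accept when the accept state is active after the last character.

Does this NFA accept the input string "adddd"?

initial (ε-close {0}): {0,1,2,4,5,6,7,8,10,12,13,14}
'a' @ 1: {1,5,11,12,13,14}  (accept∈set)
'd' @ 2: {13,14,15}  (accept∈set)
'd' @ 3: {13,14,15}  (accept∈set)
'd' @ 4: {13,14,15}  (accept∈set)
'd' @ 5: {13,14,15}  (accept∈set)
final: {13,14,15}; accept 13 in set

Answer: ACCEPT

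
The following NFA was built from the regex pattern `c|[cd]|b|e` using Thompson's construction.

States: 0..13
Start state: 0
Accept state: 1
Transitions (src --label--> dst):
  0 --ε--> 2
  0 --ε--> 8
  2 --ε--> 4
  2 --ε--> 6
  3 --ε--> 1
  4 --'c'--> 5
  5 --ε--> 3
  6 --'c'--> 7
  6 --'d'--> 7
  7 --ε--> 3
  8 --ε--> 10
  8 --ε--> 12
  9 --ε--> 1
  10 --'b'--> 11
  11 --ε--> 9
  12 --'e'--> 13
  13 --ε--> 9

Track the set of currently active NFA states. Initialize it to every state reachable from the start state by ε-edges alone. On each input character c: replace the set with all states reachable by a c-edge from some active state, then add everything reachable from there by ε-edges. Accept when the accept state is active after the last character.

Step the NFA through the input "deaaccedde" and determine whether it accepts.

S₀ = ε-closure({0}) = {0,2,4,6,8,10,12}
'd' @ 1: {1,3,7}  (accept∈set)
'e' @ 2: {}  — dead — no transitions
rest 'aaccedde' ignored (set empty)
end set {} — state 1 not in

Answer: REJECT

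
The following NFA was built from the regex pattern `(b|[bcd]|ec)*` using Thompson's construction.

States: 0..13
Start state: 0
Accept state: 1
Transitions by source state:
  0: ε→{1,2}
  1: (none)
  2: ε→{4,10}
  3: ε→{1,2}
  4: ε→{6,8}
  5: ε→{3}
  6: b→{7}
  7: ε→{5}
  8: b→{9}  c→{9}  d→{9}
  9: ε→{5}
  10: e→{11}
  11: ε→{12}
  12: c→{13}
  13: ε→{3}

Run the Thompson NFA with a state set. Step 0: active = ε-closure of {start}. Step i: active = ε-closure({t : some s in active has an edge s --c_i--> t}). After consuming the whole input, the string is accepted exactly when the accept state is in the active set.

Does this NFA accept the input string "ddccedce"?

Answer: REJECT

Derivation:
S₀ = ε-closure({0}) = {0,1,2,4,6,8,10}
'd' @ 1: {1,2,3,4,5,6,8,9,10}  (accept∈set)
'd' @ 2: {1,2,3,4,5,6,8,9,10}  (accept∈set)
'c' @ 3: {1,2,3,4,5,6,8,9,10}  (accept∈set)
'c' @ 4: {1,2,3,4,5,6,8,9,10}  (accept∈set)
'e' @ 5: {11,12}
'd' @ 6: {}  — no active states
rest 'ce' ignored (set empty)
end set {} — state 1 not in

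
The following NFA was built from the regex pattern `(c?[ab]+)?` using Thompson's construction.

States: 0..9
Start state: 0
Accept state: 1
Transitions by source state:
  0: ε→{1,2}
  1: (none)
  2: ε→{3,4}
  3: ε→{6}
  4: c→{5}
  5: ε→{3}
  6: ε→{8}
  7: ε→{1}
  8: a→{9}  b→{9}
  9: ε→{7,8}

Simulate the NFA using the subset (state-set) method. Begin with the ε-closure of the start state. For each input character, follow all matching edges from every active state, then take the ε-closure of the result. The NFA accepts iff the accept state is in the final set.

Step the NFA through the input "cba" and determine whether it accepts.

start: ε-closure({0}) = {0,1,2,3,4,6,8}
'c' @ 1: {3,5,6,8}
'b' @ 2: {1,7,8,9}  (accept∈set)
'a' @ 3: {1,7,8,9}  (accept∈set)
end set {1,7,8,9} — state 1 in

Answer: ACCEPT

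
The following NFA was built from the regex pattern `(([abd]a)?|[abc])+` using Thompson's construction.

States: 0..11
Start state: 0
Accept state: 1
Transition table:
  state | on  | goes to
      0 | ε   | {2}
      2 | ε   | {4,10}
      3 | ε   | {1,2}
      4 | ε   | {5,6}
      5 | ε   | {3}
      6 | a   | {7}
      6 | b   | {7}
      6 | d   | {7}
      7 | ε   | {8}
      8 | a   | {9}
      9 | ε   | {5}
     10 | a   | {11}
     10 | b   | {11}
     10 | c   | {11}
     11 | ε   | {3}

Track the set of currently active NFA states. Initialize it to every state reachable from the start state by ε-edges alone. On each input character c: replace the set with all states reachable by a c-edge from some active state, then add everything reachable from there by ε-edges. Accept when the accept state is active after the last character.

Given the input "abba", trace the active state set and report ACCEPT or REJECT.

initial (ε-close {0}): {0,1,2,3,4,5,6,10}
'a' @ 1: {1,2,3,4,5,6,7,8,10,11}  ✓accept
'b' @ 2: {1,2,3,4,5,6,7,8,10,11}  ✓accept
'b' @ 3: {1,2,3,4,5,6,7,8,10,11}  ✓accept
'a' @ 4: {1,2,3,4,5,6,7,8,9,10,11}  ✓accept
end set {1,2,3,4,5,6,7,8,9,10,11} — state 1 in

Answer: ACCEPT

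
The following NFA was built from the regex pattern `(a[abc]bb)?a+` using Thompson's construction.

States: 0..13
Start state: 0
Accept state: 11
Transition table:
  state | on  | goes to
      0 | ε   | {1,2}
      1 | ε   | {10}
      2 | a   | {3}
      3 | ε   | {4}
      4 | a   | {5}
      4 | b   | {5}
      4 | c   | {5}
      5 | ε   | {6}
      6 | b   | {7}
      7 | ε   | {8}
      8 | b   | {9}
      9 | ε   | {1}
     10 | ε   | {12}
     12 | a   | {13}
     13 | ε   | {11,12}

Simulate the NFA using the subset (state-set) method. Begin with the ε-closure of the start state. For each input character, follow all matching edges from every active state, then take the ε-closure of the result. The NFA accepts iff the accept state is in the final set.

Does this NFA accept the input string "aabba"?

Answer: ACCEPT

Derivation:
S₀ = ε-closure({0}) = {0,1,2,10,12}
'a' @ 1: {3,4,11,12,13}  [accepting]
'a' @ 2: {5,6,11,12,13}  [accepting]
'b' @ 3: {7,8}
'b' @ 4: {1,9,10,12}
'a' @ 5: {11,12,13}  [accepting]
final: {11,12,13}; accept 11 in set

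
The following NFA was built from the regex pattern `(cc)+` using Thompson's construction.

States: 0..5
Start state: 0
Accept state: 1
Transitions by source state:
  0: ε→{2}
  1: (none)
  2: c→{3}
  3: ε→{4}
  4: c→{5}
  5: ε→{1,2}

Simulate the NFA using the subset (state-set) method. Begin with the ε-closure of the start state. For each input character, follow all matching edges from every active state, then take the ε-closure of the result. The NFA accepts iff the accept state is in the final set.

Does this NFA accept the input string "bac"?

Answer: REJECT

Steps:
start: ε-closure({0}) = {0,2}
'b' @ 1: {}  — state set empty
rest 'ac' ignored (set empty)
after full input: {}  (accept=1 not in)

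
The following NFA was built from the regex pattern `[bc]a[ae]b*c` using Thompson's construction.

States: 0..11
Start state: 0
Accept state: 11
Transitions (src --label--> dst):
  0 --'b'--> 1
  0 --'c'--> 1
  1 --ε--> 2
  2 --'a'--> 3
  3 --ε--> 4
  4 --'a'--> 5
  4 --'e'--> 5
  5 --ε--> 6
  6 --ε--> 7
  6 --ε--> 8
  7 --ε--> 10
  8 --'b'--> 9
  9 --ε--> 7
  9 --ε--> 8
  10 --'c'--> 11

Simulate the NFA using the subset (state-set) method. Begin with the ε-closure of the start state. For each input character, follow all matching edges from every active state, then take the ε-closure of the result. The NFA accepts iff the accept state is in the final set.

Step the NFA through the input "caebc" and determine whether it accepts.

Answer: ACCEPT

Trace:
S₀ = ε-closure({0}) = {0}
'c' @ 1: {1,2}
'a' @ 2: {3,4}
'e' @ 3: {5,6,7,8,10}
'b' @ 4: {7,8,9,10}
'c' @ 5: {11}  [accepting]
after full input: {11}  (accept=11 in)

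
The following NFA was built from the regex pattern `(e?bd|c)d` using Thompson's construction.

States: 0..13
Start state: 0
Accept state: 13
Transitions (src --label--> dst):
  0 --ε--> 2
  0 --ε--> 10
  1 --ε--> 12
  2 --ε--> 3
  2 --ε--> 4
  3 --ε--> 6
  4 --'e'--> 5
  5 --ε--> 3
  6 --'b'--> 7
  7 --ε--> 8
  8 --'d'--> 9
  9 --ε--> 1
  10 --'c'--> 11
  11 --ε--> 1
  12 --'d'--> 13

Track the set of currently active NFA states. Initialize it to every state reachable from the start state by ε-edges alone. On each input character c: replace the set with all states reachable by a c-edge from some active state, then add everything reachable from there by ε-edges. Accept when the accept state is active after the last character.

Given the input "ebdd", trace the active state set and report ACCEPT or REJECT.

start: ε-closure({0}) = {0,2,3,4,6,10}
'e' @ 1: {3,5,6}
'b' @ 2: {7,8}
'd' @ 3: {1,9,12}
'd' @ 4: {13}  (accept∈set)
final: {13}; accept 13 in set

Answer: ACCEPT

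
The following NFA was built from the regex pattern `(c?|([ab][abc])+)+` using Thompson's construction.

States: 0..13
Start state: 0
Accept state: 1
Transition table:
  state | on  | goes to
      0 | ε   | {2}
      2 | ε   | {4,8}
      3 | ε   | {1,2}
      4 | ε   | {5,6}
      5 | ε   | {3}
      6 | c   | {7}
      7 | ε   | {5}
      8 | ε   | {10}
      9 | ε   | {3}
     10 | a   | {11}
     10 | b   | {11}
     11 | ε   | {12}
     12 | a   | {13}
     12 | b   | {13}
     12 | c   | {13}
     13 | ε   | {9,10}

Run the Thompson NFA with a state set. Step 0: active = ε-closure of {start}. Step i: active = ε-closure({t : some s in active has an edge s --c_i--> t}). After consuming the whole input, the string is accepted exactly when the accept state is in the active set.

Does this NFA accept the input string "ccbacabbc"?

Answer: ACCEPT

Trace:
S₀ = ε-closure({0}) = {0,1,2,3,4,5,6,8,10}
'c' @ 1: {1,2,3,4,5,6,7,8,10}  ✓accept
'c' @ 2: {1,2,3,4,5,6,7,8,10}  ✓accept
'b' @ 3: {11,12}
'a' @ 4: {1,2,3,4,5,6,8,9,10,13}  ✓accept
'c' @ 5: {1,2,3,4,5,6,7,8,10}  ✓accept
'a' @ 6: {11,12}
'b' @ 7: {1,2,3,4,5,6,8,9,10,13}  ✓accept
'b' @ 8: {11,12}
'c' @ 9: {1,2,3,4,5,6,8,9,10,13}  ✓accept
end set {1,2,3,4,5,6,8,9,10,13} — state 1 in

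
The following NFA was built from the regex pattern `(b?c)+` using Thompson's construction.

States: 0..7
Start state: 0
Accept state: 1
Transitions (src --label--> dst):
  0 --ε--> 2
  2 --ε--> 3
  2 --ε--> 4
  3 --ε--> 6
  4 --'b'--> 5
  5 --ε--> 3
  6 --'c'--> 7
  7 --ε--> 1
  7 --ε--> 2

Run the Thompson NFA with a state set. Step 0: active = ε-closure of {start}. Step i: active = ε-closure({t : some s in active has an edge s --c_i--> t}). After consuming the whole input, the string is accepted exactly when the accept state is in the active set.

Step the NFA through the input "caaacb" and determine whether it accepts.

initial (ε-close {0}): {0,2,3,4,6}
'c' @ 1: {1,2,3,4,6,7}  (accept∈set)
'a' @ 2: {}  — dead — no transitions
rest 'aacb' ignored (set empty)
final: {}; accept 1 not in set

Answer: REJECT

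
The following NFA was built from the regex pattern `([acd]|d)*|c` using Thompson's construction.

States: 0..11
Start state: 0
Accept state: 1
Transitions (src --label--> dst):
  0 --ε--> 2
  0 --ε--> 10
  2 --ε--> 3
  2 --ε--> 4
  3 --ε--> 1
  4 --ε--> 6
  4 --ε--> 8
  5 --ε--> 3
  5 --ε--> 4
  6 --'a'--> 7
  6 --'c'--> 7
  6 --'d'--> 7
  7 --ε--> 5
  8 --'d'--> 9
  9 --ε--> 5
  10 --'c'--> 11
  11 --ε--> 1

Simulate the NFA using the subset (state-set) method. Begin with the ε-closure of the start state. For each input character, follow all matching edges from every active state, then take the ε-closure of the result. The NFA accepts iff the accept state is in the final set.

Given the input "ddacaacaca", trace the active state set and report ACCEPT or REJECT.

start: ε-closure({0}) = {0,1,2,3,4,6,8,10}
'd' @ 1: {1,3,4,5,6,7,8,9}  (accept∈set)
'd' @ 2: {1,3,4,5,6,7,8,9}  (accept∈set)
'a' @ 3: {1,3,4,5,6,7,8}  (accept∈set)
'c' @ 4: {1,3,4,5,6,7,8}  (accept∈set)
'a' @ 5: {1,3,4,5,6,7,8}  (accept∈set)
'a' @ 6: {1,3,4,5,6,7,8}  (accept∈set)
'c' @ 7: {1,3,4,5,6,7,8}  (accept∈set)
'a' @ 8: {1,3,4,5,6,7,8}  (accept∈set)
'c' @ 9: {1,3,4,5,6,7,8}  (accept∈set)
'a' @ 10: {1,3,4,5,6,7,8}  (accept∈set)
after full input: {1,3,4,5,6,7,8}  (accept=1 in)

Answer: ACCEPT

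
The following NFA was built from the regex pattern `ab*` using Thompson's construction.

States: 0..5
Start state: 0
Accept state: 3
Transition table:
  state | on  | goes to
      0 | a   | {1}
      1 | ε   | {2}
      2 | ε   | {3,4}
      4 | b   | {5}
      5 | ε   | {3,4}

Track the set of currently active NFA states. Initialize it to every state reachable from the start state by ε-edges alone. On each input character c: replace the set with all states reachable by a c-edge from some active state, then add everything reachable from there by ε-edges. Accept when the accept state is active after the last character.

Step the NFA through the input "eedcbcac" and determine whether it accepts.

Answer: REJECT

Steps:
S₀ = ε-closure({0}) = {0}
'e' @ 1: {}  — dead — no transitions
rest 'edcbcac' ignored (set empty)
final: {}; accept 3 not in set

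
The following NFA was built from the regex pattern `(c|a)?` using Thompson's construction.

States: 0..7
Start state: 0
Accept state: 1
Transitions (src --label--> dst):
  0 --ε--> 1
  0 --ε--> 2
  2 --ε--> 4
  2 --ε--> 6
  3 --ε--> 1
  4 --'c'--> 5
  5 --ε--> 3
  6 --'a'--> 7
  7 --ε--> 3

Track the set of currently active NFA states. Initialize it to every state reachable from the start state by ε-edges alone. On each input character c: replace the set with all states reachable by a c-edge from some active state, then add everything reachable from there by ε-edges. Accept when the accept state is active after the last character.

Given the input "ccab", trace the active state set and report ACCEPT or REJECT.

start: ε-closure({0}) = {0,1,2,4,6}
'c' @ 1: {1,3,5}  [accepting]
'c' @ 2: {}  — dead — no transitions
rest 'ab' ignored (set empty)
final: {}; accept 1 not in set

Answer: REJECT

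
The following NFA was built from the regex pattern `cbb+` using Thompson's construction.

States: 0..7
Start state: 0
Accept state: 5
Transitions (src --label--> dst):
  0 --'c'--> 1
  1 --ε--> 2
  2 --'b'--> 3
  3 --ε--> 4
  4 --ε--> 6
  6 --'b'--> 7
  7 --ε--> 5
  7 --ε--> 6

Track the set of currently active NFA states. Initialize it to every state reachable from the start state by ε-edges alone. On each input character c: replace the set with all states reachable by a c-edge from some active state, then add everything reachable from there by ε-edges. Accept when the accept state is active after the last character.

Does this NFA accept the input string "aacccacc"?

initial (ε-close {0}): {0}
'a' @ 1: {}  — dead — no transitions
rest 'acccacc' ignored (set empty)
after full input: {}  (accept=5 not in)

Answer: REJECT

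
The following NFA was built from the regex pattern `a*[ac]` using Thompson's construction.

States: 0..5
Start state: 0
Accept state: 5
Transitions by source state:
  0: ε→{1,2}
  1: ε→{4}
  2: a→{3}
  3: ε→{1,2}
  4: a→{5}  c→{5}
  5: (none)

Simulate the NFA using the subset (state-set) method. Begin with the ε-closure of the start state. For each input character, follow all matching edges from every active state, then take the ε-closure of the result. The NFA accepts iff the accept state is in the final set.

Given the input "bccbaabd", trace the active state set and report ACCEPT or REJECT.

Answer: REJECT

Trace:
initial (ε-close {0}): {0,1,2,4}
'b' @ 1: {}  — no active states
rest 'ccbaabd' ignored (set empty)
final: {}; accept 5 not in set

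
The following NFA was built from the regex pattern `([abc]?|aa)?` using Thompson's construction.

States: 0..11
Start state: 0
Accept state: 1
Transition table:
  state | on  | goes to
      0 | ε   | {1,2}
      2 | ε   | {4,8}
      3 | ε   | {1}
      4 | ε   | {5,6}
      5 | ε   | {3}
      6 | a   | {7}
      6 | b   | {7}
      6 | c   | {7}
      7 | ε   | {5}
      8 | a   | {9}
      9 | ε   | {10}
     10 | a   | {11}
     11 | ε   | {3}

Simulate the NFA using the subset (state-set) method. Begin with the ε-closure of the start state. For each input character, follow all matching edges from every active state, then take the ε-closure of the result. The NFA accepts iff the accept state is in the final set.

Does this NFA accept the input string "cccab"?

initial (ε-close {0}): {0,1,2,3,4,5,6,8}
'c' @ 1: {1,3,5,7}  [accepting]
'c' @ 2: {}  — no active states
rest 'cab' ignored (set empty)
final: {}; accept 1 not in set

Answer: REJECT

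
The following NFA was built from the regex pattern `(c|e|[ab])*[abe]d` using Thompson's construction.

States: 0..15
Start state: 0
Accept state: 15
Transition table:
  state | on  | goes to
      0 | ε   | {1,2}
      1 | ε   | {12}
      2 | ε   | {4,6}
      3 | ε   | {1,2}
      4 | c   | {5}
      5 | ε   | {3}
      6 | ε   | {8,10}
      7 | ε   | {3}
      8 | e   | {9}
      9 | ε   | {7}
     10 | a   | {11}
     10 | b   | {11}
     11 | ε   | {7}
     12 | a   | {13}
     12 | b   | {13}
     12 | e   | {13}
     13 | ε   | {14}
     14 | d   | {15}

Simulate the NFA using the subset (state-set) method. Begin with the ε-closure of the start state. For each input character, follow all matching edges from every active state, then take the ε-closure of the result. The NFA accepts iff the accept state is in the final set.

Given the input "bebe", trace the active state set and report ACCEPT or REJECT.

Answer: REJECT

Derivation:
S₀ = ε-closure({0}) = {0,1,2,4,6,8,10,12}
'b' @ 1: {1,2,3,4,6,7,8,10,11,12,13,14}
'e' @ 2: {1,2,3,4,6,7,8,9,10,12,13,14}
'b' @ 3: {1,2,3,4,6,7,8,10,11,12,13,14}
'e' @ 4: {1,2,3,4,6,7,8,9,10,12,13,14}
after full input: {1,2,3,4,6,7,8,9,10,12,13,14}  (accept=15 not in)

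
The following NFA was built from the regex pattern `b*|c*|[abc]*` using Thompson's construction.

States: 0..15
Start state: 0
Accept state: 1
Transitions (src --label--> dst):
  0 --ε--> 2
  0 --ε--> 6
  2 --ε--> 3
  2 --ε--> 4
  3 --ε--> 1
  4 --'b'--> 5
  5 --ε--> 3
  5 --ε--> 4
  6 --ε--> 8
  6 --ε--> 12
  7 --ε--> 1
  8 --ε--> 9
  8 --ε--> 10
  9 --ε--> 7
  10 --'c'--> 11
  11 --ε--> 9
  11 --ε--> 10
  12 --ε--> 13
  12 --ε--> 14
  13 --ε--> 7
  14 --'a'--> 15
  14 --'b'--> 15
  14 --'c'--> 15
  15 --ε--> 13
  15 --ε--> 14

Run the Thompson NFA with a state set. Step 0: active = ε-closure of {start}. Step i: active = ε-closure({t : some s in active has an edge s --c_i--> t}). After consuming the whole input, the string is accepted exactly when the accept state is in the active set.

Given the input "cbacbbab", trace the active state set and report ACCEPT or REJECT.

Answer: ACCEPT

Steps:
start: ε-closure({0}) = {0,1,2,3,4,6,7,8,9,10,12,13,14}
'c' @ 1: {1,7,9,10,11,13,14,15}  [accepting]
'b' @ 2: {1,7,13,14,15}  [accepting]
'a' @ 3: {1,7,13,14,15}  [accepting]
'c' @ 4: {1,7,13,14,15}  [accepting]
'b' @ 5: {1,7,13,14,15}  [accepting]
'b' @ 6: {1,7,13,14,15}  [accepting]
'a' @ 7: {1,7,13,14,15}  [accepting]
'b' @ 8: {1,7,13,14,15}  [accepting]
end set {1,7,13,14,15} — state 1 in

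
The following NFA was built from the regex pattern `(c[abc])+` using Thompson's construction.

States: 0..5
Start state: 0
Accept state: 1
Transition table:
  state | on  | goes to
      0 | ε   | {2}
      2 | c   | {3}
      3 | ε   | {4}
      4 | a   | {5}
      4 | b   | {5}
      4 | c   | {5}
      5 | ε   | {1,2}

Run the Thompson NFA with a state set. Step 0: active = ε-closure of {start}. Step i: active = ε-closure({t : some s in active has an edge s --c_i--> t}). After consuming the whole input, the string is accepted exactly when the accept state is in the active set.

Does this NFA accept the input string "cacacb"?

initial (ε-close {0}): {0,2}
'c' @ 1: {3,4}
'a' @ 2: {1,2,5}  [accepting]
'c' @ 3: {3,4}
'a' @ 4: {1,2,5}  [accepting]
'c' @ 5: {3,4}
'b' @ 6: {1,2,5}  [accepting]
after full input: {1,2,5}  (accept=1 in)

Answer: ACCEPT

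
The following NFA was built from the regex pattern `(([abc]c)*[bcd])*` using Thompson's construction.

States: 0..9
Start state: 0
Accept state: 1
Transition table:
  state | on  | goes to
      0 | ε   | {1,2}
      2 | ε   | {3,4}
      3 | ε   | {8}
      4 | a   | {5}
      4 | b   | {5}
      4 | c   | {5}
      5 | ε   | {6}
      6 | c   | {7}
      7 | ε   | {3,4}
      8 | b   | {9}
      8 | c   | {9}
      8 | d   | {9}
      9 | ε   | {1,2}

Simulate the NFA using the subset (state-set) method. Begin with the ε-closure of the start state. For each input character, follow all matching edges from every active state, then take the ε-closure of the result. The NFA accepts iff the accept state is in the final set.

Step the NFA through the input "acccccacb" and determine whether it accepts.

Answer: ACCEPT

Trace:
start: ε-closure({0}) = {0,1,2,3,4,8}
'a' @ 1: {5,6}
'c' @ 2: {3,4,7,8}
'c' @ 3: {1,2,3,4,5,6,8,9}  ✓accept
'c' @ 4: {1,2,3,4,5,6,7,8,9}  ✓accept
'c' @ 5: {1,2,3,4,5,6,7,8,9}  ✓accept
'c' @ 6: {1,2,3,4,5,6,7,8,9}  ✓accept
'a' @ 7: {5,6}
'c' @ 8: {3,4,7,8}
'b' @ 9: {1,2,3,4,5,6,8,9}  ✓accept
after full input: {1,2,3,4,5,6,8,9}  (accept=1 in)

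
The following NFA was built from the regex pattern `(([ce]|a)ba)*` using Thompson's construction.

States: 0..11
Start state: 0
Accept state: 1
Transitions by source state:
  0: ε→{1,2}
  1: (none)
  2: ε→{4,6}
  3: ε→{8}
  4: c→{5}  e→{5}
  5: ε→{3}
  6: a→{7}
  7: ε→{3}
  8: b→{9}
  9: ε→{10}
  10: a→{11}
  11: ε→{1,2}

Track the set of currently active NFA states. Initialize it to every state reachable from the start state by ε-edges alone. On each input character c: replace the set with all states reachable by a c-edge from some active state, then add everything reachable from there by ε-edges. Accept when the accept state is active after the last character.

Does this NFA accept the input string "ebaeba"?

S₀ = ε-closure({0}) = {0,1,2,4,6}
'e' @ 1: {3,5,8}
'b' @ 2: {9,10}
'a' @ 3: {1,2,4,6,11}  ✓accept
'e' @ 4: {3,5,8}
'b' @ 5: {9,10}
'a' @ 6: {1,2,4,6,11}  ✓accept
final: {1,2,4,6,11}; accept 1 in set

Answer: ACCEPT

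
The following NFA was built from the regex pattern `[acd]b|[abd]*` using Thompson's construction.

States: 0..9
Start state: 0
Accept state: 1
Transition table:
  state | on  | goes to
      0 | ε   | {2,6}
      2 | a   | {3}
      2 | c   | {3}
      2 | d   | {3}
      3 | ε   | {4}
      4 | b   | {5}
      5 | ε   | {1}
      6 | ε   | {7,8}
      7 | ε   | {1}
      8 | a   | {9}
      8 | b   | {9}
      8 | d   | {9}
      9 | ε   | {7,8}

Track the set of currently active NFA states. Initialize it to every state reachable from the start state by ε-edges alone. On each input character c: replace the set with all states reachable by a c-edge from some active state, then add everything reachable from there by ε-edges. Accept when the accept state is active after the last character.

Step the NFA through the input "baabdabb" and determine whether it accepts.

Answer: ACCEPT

Trace:
initial (ε-close {0}): {0,1,2,6,7,8}
'b' @ 1: {1,7,8,9}  (accept∈set)
'a' @ 2: {1,7,8,9}  (accept∈set)
'a' @ 3: {1,7,8,9}  (accept∈set)
'b' @ 4: {1,7,8,9}  (accept∈set)
'd' @ 5: {1,7,8,9}  (accept∈set)
'a' @ 6: {1,7,8,9}  (accept∈set)
'b' @ 7: {1,7,8,9}  (accept∈set)
'b' @ 8: {1,7,8,9}  (accept∈set)
end set {1,7,8,9} — state 1 in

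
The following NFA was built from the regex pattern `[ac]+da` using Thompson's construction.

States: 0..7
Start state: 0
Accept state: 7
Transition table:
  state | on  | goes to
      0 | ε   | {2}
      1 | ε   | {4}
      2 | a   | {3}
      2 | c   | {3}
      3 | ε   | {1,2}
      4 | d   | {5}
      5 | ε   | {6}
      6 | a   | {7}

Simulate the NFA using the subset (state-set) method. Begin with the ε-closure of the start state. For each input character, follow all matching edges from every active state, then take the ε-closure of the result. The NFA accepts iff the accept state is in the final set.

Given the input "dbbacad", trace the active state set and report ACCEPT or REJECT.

S₀ = ε-closure({0}) = {0,2}
'd' @ 1: {}  — state set empty
rest 'bbacad' ignored (set empty)
end set {} — state 7 not in

Answer: REJECT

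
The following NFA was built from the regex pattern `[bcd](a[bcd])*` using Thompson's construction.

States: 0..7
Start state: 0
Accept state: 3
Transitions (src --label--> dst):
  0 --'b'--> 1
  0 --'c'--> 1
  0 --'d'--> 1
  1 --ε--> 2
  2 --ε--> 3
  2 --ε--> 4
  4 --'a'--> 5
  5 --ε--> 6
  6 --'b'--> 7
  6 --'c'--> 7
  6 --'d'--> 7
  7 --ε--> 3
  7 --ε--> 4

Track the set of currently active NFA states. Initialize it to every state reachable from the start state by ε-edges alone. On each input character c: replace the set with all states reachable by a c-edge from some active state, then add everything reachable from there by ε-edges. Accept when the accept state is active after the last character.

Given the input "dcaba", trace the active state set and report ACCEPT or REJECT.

Answer: REJECT

Steps:
S₀ = ε-closure({0}) = {0}
'd' @ 1: {1,2,3,4}  (accept∈set)
'c' @ 2: {}  — no active states
rest 'aba' ignored (set empty)
final: {}; accept 3 not in set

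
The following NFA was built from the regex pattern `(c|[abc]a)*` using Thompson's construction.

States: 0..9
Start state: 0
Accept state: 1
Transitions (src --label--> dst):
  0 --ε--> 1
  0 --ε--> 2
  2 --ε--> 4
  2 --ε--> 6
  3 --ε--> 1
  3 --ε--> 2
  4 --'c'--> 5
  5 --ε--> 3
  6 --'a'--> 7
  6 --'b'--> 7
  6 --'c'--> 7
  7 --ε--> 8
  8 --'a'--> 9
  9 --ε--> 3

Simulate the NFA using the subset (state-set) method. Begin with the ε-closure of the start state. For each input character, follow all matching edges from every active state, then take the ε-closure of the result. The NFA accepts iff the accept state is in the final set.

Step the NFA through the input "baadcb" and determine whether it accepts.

Answer: REJECT

Derivation:
S₀ = ε-closure({0}) = {0,1,2,4,6}
'b' @ 1: {7,8}
'a' @ 2: {1,2,3,4,6,9}  [accepting]
'a' @ 3: {7,8}
'd' @ 4: {}  — no active states
rest 'cb' ignored (set empty)
final: {}; accept 1 not in set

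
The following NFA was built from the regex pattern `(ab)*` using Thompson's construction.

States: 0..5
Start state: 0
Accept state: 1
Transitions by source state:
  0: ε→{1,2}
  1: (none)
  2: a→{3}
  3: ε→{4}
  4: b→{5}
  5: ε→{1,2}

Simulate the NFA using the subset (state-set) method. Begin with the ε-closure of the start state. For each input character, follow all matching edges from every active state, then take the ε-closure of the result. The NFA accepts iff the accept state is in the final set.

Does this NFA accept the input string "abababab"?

initial (ε-close {0}): {0,1,2}
'a' @ 1: {3,4}
'b' @ 2: {1,2,5}  ✓accept
'a' @ 3: {3,4}
'b' @ 4: {1,2,5}  ✓accept
'a' @ 5: {3,4}
'b' @ 6: {1,2,5}  ✓accept
'a' @ 7: {3,4}
'b' @ 8: {1,2,5}  ✓accept
end set {1,2,5} — state 1 in

Answer: ACCEPT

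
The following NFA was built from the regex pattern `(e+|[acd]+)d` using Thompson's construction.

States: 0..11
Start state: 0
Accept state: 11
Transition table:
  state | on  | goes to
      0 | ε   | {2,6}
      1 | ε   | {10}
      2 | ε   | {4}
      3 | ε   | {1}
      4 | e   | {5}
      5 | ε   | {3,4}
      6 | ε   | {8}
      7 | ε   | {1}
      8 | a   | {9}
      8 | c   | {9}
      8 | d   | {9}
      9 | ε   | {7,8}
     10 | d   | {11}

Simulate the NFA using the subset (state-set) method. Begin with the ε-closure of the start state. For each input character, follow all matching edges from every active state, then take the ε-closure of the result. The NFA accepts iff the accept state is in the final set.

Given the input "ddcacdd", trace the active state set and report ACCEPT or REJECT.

Answer: ACCEPT

Steps:
start: ε-closure({0}) = {0,2,4,6,8}
'd' @ 1: {1,7,8,9,10}
'd' @ 2: {1,7,8,9,10,11}  ✓accept
'c' @ 3: {1,7,8,9,10}
'a' @ 4: {1,7,8,9,10}
'c' @ 5: {1,7,8,9,10}
'd' @ 6: {1,7,8,9,10,11}  ✓accept
'd' @ 7: {1,7,8,9,10,11}  ✓accept
end set {1,7,8,9,10,11} — state 11 in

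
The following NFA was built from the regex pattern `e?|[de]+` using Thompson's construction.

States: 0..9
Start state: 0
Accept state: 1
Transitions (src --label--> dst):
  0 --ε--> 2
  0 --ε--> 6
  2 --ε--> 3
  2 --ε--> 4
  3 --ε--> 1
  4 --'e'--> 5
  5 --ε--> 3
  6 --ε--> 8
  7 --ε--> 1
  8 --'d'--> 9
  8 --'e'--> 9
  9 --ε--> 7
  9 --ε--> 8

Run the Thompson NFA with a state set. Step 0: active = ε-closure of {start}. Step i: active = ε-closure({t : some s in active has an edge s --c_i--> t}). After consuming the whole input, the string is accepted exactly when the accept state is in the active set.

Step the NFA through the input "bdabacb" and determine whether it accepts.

Answer: REJECT

Steps:
initial (ε-close {0}): {0,1,2,3,4,6,8}
'b' @ 1: {}  — state set empty
rest 'dabacb' ignored (set empty)
final: {}; accept 1 not in set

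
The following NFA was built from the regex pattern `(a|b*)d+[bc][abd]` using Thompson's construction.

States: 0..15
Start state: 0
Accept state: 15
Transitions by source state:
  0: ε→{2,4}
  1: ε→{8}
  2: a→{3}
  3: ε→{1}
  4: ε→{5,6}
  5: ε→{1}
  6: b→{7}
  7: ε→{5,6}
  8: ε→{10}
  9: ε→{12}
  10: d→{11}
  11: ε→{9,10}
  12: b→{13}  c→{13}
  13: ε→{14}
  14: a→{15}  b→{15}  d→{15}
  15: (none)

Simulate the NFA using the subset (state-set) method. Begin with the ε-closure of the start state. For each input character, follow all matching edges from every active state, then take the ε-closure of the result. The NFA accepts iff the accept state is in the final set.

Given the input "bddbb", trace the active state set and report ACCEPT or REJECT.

Answer: ACCEPT

Trace:
start: ε-closure({0}) = {0,1,2,4,5,6,8,10}
'b' @ 1: {1,5,6,7,8,10}
'd' @ 2: {9,10,11,12}
'd' @ 3: {9,10,11,12}
'b' @ 4: {13,14}
'b' @ 5: {15}  [accepting]
final: {15}; accept 15 in set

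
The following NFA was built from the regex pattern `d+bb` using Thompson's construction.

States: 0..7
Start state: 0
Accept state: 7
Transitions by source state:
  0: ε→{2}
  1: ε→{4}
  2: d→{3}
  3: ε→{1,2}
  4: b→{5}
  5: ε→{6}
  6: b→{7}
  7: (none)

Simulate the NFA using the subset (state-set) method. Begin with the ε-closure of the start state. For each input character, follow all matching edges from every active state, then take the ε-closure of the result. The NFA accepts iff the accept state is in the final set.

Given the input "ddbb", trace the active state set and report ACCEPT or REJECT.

start: ε-closure({0}) = {0,2}
'd' @ 1: {1,2,3,4}
'd' @ 2: {1,2,3,4}
'b' @ 3: {5,6}
'b' @ 4: {7}  ✓accept
end set {7} — state 7 in

Answer: ACCEPT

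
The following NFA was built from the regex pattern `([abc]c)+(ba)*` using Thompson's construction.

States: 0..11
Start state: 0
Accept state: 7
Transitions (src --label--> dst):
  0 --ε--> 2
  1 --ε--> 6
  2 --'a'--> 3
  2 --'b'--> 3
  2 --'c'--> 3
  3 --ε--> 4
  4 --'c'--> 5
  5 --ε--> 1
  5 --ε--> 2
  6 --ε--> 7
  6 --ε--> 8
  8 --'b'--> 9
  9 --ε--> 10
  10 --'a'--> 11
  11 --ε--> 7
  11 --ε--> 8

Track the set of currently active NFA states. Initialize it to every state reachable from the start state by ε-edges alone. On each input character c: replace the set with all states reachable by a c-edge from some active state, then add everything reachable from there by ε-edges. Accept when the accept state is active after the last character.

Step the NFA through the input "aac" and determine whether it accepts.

start: ε-closure({0}) = {0,2}
'a' @ 1: {3,4}
'a' @ 2: {}  — dead — no transitions
rest 'c' ignored (set empty)
final: {}; accept 7 not in set

Answer: REJECT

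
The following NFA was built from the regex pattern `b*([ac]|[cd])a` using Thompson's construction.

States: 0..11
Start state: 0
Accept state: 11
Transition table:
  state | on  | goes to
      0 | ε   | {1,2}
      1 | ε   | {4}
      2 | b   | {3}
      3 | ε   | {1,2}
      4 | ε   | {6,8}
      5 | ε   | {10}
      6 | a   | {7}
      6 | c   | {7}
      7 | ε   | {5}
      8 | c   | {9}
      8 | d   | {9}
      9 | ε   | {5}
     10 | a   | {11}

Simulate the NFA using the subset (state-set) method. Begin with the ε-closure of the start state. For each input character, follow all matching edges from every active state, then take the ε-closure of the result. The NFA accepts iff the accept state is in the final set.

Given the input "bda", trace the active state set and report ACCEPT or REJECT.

Answer: ACCEPT

Derivation:
initial (ε-close {0}): {0,1,2,4,6,8}
'b' @ 1: {1,2,3,4,6,8}
'd' @ 2: {5,9,10}
'a' @ 3: {11}  ✓accept
after full input: {11}  (accept=11 in)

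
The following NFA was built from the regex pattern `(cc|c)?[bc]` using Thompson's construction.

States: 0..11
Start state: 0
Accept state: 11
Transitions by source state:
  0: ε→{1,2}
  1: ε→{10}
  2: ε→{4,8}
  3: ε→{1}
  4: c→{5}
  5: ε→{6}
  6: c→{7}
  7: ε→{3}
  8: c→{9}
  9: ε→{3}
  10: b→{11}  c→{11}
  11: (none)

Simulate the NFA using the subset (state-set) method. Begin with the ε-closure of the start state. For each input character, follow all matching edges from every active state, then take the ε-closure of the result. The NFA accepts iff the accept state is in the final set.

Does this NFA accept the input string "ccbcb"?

start: ε-closure({0}) = {0,1,2,4,8,10}
'c' @ 1: {1,3,5,6,9,10,11}  (accept∈set)
'c' @ 2: {1,3,7,10,11}  (accept∈set)
'b' @ 3: {11}  (accept∈set)
'c' @ 4: {}  — no active states
rest 'b' ignored (set empty)
final: {}; accept 11 not in set

Answer: REJECT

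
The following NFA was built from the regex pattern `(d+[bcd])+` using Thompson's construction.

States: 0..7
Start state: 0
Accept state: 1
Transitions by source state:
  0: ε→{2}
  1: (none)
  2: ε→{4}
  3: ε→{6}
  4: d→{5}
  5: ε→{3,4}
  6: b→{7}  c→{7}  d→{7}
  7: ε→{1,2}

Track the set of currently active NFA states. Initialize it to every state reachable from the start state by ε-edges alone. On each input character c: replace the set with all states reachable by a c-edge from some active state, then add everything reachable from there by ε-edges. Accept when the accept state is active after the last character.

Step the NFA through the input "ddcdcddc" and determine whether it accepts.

start: ε-closure({0}) = {0,2,4}
'd' @ 1: {3,4,5,6}
'd' @ 2: {1,2,3,4,5,6,7}  [accepting]
'c' @ 3: {1,2,4,7}  [accepting]
'd' @ 4: {3,4,5,6}
'c' @ 5: {1,2,4,7}  [accepting]
'd' @ 6: {3,4,5,6}
'd' @ 7: {1,2,3,4,5,6,7}  [accepting]
'c' @ 8: {1,2,4,7}  [accepting]
final: {1,2,4,7}; accept 1 in set

Answer: ACCEPT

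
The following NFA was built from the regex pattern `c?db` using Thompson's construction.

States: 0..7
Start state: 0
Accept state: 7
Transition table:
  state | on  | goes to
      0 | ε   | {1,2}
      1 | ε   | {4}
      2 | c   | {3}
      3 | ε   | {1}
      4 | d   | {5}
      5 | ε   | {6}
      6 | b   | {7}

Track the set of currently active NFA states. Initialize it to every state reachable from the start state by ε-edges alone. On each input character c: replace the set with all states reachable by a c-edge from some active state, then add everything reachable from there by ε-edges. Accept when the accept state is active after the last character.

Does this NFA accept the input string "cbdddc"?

Answer: REJECT

Derivation:
start: ε-closure({0}) = {0,1,2,4}
'c' @ 1: {1,3,4}
'b' @ 2: {}  — dead — no transitions
rest 'dddc' ignored (set empty)
end set {} — state 7 not in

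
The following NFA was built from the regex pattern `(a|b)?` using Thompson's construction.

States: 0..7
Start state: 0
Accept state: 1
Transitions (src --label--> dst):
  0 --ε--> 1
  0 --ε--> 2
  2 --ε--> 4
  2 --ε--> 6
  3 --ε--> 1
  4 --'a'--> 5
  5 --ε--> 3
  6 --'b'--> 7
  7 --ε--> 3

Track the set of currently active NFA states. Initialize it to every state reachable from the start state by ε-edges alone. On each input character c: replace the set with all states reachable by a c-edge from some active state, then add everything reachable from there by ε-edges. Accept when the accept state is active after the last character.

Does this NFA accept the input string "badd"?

start: ε-closure({0}) = {0,1,2,4,6}
'b' @ 1: {1,3,7}  ✓accept
'a' @ 2: {}  — no active states
rest 'dd' ignored (set empty)
end set {} — state 1 not in

Answer: REJECT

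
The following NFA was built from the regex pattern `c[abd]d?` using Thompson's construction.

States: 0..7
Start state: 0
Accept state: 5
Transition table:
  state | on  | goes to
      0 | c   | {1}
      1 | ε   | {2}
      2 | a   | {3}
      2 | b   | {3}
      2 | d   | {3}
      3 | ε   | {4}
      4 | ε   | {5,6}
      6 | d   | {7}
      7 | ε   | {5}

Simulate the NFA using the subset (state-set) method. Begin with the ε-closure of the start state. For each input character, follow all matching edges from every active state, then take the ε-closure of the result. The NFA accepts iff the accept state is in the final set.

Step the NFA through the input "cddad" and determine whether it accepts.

S₀ = ε-closure({0}) = {0}
'c' @ 1: {1,2}
'd' @ 2: {3,4,5,6}  [accepting]
'd' @ 3: {5,7}  [accepting]
'a' @ 4: {}  — dead — no transitions
rest 'd' ignored (set empty)
end set {} — state 5 not in

Answer: REJECT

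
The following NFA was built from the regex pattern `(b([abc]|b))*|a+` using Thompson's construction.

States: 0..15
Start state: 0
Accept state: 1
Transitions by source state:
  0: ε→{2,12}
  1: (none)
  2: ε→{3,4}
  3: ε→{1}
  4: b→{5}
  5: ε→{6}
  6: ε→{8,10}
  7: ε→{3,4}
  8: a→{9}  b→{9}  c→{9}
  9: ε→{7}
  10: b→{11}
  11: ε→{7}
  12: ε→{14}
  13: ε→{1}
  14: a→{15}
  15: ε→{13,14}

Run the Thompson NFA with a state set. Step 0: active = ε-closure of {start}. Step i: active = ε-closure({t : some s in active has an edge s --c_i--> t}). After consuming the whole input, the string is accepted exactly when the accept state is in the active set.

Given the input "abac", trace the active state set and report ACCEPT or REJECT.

start: ε-closure({0}) = {0,1,2,3,4,12,14}
'a' @ 1: {1,13,14,15}  (accept∈set)
'b' @ 2: {}  — state set empty
rest 'ac' ignored (set empty)
end set {} — state 1 not in

Answer: REJECT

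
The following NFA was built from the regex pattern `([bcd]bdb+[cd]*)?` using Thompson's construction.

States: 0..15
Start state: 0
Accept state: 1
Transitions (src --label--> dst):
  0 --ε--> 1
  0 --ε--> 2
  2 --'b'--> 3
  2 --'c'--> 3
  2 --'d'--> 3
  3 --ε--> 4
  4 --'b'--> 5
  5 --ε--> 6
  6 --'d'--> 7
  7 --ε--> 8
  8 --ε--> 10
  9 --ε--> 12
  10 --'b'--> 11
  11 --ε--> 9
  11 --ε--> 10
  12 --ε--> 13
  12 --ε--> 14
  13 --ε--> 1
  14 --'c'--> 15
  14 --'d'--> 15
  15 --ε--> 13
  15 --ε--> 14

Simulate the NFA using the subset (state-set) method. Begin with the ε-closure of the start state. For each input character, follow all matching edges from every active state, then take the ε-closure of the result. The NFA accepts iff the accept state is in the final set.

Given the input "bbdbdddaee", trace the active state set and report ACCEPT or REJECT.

Answer: REJECT

Derivation:
start: ε-closure({0}) = {0,1,2}
'b' @ 1: {3,4}
'b' @ 2: {5,6}
'd' @ 3: {7,8,10}
'b' @ 4: {1,9,10,11,12,13,14}  ✓accept
'd' @ 5: {1,13,14,15}  ✓accept
'd' @ 6: {1,13,14,15}  ✓accept
'd' @ 7: {1,13,14,15}  ✓accept
'a' @ 8: {}  — state set empty
rest 'ee' ignored (set empty)
after full input: {}  (accept=1 not in)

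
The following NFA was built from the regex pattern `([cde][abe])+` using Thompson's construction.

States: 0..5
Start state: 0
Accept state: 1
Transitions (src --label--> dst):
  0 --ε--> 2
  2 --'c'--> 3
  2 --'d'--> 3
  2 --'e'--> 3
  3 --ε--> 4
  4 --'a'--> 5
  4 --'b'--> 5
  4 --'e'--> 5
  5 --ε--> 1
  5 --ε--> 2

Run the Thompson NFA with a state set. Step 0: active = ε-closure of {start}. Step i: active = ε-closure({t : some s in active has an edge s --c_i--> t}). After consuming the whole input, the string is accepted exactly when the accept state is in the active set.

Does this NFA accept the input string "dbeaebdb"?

initial (ε-close {0}): {0,2}
'd' @ 1: {3,4}
'b' @ 2: {1,2,5}  ✓accept
'e' @ 3: {3,4}
'a' @ 4: {1,2,5}  ✓accept
'e' @ 5: {3,4}
'b' @ 6: {1,2,5}  ✓accept
'd' @ 7: {3,4}
'b' @ 8: {1,2,5}  ✓accept
end set {1,2,5} — state 1 in

Answer: ACCEPT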